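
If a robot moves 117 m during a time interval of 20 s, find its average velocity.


Given: distance d = 117 m, time t = 20 s
Using v = d / t
v = 117 / 20
v = 117/20 m/s

117/20 m/s


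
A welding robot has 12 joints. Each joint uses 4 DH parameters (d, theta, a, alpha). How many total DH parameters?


Given: 12 joints, 4 DH parameters per joint (d, theta, a, alpha)
Total DH parameters = number_of_joints * 4
Total = 12 * 4
Total = 48

48


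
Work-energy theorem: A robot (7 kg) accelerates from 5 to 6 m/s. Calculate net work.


Given: m = 7 kg, v0 = 5 m/s, v = 6 m/s
Using W = (1/2)*m*(v^2 - v0^2)
v^2 = 6^2 = 36
v0^2 = 5^2 = 25
v^2 - v0^2 = 36 - 25 = 11
W = (1/2)*7*11 = 77/2 J

77/2 J


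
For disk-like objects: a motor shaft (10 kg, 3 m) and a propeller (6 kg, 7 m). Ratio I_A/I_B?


Given: M1=10 kg, R1=3 m, M2=6 kg, R2=7 m
For a disk: I = (1/2)*M*R^2, so I_A/I_B = (M1*R1^2)/(M2*R2^2)
M1*R1^2 = 10*9 = 90
M2*R2^2 = 6*49 = 294
I_A/I_B = 90/294 = 15/49

15/49


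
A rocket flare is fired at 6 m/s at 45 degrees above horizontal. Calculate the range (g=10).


Given: v0 = 6 m/s, theta = 45 deg, g = 10 m/s^2
sin(2*45) = sin(90) = 1
Using R = v0^2 * sin(2*theta) / g
R = 6^2 * 1 / 10
R = 36 / 10
R = 18/5 m

18/5 m


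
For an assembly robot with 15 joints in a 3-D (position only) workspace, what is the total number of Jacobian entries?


Given: task space dimension = 3, joints = 15
Jacobian is a 3 x 15 matrix
Total entries = rows * columns
Total = 3 * 15
Total = 45

45


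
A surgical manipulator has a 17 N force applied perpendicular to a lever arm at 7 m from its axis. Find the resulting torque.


Given: F = 17 N, r = 7 m, angle = 90 deg (perpendicular)
Using tau = F * r * sin(90)
sin(90) = 1
tau = 17 * 7 * 1
tau = 119 Nm

119 Nm


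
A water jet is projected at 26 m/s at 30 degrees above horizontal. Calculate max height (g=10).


Given: v0 = 26 m/s, theta = 30 deg, g = 10 m/s^2
sin^2(30) = 1/4
Using H = v0^2 * sin^2(theta) / (2*g)
H = 26^2 * 1/4 / (2*10)
H = 676 * 1/4 / 20
H = 169 / 20
H = 169/20 m

169/20 m


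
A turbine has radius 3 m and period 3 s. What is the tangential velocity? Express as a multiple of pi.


Given: radius r = 3 m, period T = 3 s
Using v = 2*pi*r / T
v = 2*pi*3 / 3
v = 6*pi / 3
v = 2*pi m/s

2*pi m/s


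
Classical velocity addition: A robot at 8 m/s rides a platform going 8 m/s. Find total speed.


Given: object velocity = 8 m/s, platform velocity = 8 m/s (same direction)
Using classical velocity addition: v_total = v_object + v_platform
v_total = 8 + 8
v_total = 16 m/s

16 m/s


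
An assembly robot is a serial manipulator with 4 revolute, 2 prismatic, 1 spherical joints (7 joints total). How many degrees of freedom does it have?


Given: serial robot with 4 revolute, 2 prismatic, 1 spherical joints
DOF contribution per joint type: revolute=1, prismatic=1, spherical=3, fixed=0
DOF = 4*1 + 2*1 + 1*3
DOF = 9

9


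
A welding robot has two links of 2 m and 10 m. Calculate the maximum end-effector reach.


Given: L1 = 2 m, L2 = 10 m
For a 2-link planar arm, max reach = L1 + L2 (fully extended)
Max reach = 2 + 10
Max reach = 12 m

12 m


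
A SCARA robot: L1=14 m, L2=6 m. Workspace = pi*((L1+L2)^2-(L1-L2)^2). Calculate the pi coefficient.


Given: L1 = 14, L2 = 6
(L1+L2)^2 = (20)^2 = 400
(L1-L2)^2 = (8)^2 = 64
Difference = 400 - 64 = 336
This equals 4*L1*L2 = 4*14*6 = 336
Workspace area = 336*pi

336


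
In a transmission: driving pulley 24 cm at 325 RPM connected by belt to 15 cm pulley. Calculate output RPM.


Given: D1 = 24 cm, w1 = 325 RPM, D2 = 15 cm
Using D1*w1 = D2*w2
w2 = D1*w1 / D2
w2 = 24*325 / 15
w2 = 7800 / 15
w2 = 520 RPM

520 RPM


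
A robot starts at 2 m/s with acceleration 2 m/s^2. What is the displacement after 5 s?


Given: v0 = 2 m/s, a = 2 m/s^2, t = 5 s
Using s = v0*t + (1/2)*a*t^2
s = 2*5 + (1/2)*2*5^2
s = 10 + (1/2)*50
s = 10 + 25
s = 35

35 m


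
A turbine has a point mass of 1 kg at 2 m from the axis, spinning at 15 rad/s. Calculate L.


Given: m = 1 kg, r = 2 m, omega = 15 rad/s
For a point mass: I = m*r^2
I = 1*2^2 = 1*4 = 4
L = I*omega = 4*15
L = 60 kg*m^2/s

60 kg*m^2/s


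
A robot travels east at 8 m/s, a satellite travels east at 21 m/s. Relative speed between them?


Given: v_A = 8 m/s east, v_B = 21 m/s east
Both move in the same direction; relative speed = |v_A - v_B|
|8 - 21| = |-13|
= 13 m/s

13 m/s


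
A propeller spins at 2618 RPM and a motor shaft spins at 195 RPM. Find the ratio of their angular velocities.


Given: RPM_A = 2618, RPM_B = 195
omega = 2*pi*RPM/60, so omega_A/omega_B = RPM_A / RPM_B
omega_A/omega_B = 2618 / 195
omega_A/omega_B = 2618/195

2618/195


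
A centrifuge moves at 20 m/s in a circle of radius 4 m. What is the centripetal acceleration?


Given: v = 20 m/s, r = 4 m
Using a_c = v^2 / r
a_c = 20^2 / 4
a_c = 400 / 4
a_c = 100 m/s^2

100 m/s^2


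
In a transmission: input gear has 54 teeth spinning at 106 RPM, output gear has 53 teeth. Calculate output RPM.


Given: N1 = 54 teeth, w1 = 106 RPM, N2 = 53 teeth
Using N1*w1 = N2*w2
w2 = N1*w1 / N2
w2 = 54*106 / 53
w2 = 5724 / 53
w2 = 108 RPM

108 RPM


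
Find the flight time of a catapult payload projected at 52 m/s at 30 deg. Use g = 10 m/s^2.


Given: v0 = 52 m/s, theta = 30 deg, g = 10 m/s^2
sin(30) = 1/2
Using T = 2*v0*sin(theta) / g
T = 2*52*1/2 / 10
T = 52 / 10
T = 26/5 s

26/5 s


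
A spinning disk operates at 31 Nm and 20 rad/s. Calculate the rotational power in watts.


Given: tau = 31 Nm, omega = 20 rad/s
Using P = tau * omega
P = 31 * 20
P = 620 W

620 W


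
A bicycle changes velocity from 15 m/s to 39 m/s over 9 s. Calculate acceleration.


Given: initial velocity v0 = 15 m/s, final velocity v = 39 m/s, time t = 9 s
Using a = (v - v0) / t
a = (39 - 15) / 9
a = 24 / 9
a = 8/3 m/s^2

8/3 m/s^2


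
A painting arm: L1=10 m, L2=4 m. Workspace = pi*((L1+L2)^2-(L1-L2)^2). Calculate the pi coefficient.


Given: L1 = 10, L2 = 4
(L1+L2)^2 = (14)^2 = 196
(L1-L2)^2 = (6)^2 = 36
Difference = 196 - 36 = 160
This equals 4*L1*L2 = 4*10*4 = 160
Workspace area = 160*pi

160


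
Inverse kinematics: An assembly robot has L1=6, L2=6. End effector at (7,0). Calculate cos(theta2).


Given: L1 = 6, L2 = 6, target (x, y) = (7, 0)
Using cos(theta2) = (x^2 + y^2 - L1^2 - L2^2) / (2*L1*L2)
x^2 + y^2 = 7^2 + 0 = 49
L1^2 + L2^2 = 36 + 36 = 72
Numerator = 49 - 72 = -23
Denominator = 2*6*6 = 72
cos(theta2) = -23/72 = -23/72

-23/72


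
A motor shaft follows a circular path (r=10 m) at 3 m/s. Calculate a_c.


Given: v = 3 m/s, r = 10 m
Using a_c = v^2 / r
a_c = 3^2 / 10
a_c = 9 / 10
a_c = 9/10 m/s^2

9/10 m/s^2


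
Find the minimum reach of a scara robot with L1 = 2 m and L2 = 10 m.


Given: L1 = 2 m, L2 = 10 m
For a 2-link planar arm, min reach = |L1 - L2| (second link folded back)
Min reach = |2 - 10|
Min reach = 8 m

8 m


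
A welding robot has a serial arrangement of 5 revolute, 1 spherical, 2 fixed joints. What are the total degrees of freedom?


Given: serial robot with 5 revolute, 1 spherical, 2 fixed joints
DOF contribution per joint type: revolute=1, prismatic=1, spherical=3, fixed=0
DOF = 5*1 + 1*3 + 2*0
DOF = 8

8


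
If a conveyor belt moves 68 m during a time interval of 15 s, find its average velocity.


Given: distance d = 68 m, time t = 15 s
Using v = d / t
v = 68 / 15
v = 68/15 m/s

68/15 m/s


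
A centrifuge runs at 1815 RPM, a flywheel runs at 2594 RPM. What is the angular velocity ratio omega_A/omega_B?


Given: RPM_A = 1815, RPM_B = 2594
omega = 2*pi*RPM/60, so omega_A/omega_B = RPM_A / RPM_B
omega_A/omega_B = 1815 / 2594
omega_A/omega_B = 1815/2594

1815/2594


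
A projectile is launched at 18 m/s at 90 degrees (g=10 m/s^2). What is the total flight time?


Given: v0 = 18 m/s, theta = 90 deg, g = 10 m/s^2
sin(90) = 1
Using T = 2*v0*sin(theta) / g
T = 2*18*1 / 10
T = 36 / 10
T = 18/5 s

18/5 s


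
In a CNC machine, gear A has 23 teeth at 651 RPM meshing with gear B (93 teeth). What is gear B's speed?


Given: N1 = 23 teeth, w1 = 651 RPM, N2 = 93 teeth
Using N1*w1 = N2*w2
w2 = N1*w1 / N2
w2 = 23*651 / 93
w2 = 14973 / 93
w2 = 161 RPM

161 RPM


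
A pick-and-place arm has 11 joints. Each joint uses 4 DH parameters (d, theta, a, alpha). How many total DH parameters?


Given: 11 joints, 4 DH parameters per joint (d, theta, a, alpha)
Total DH parameters = number_of_joints * 4
Total = 11 * 4
Total = 44

44


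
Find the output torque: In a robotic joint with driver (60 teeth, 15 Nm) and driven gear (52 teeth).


Given: N1 = 60, N2 = 52, T1 = 15 Nm
Using T2/T1 = N2/N1
T2 = T1 * N2 / N1
T2 = 15 * 52 / 60
T2 = 780 / 60
T2 = 13 Nm

13 Nm


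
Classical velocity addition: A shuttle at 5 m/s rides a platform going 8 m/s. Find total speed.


Given: object velocity = 5 m/s, platform velocity = 8 m/s (same direction)
Using classical velocity addition: v_total = v_object + v_platform
v_total = 5 + 8
v_total = 13 m/s

13 m/s


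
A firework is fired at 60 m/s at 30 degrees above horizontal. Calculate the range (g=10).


Given: v0 = 60 m/s, theta = 30 deg, g = 10 m/s^2
sin(2*30) = sin(60) = sqrt(3)/2
Using R = v0^2 * sin(2*theta) / g
R = 60^2 * (sqrt(3)/2) / 10
R = 3600 * sqrt(3) / 20
R = 180*sqrt(3) m

180*sqrt(3) m


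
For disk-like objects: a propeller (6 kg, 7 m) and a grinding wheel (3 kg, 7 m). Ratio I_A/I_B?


Given: M1=6 kg, R1=7 m, M2=3 kg, R2=7 m
For a disk: I = (1/2)*M*R^2, so I_A/I_B = (M1*R1^2)/(M2*R2^2)
M1*R1^2 = 6*49 = 294
M2*R2^2 = 3*49 = 147
I_A/I_B = 294/147 = 2

2


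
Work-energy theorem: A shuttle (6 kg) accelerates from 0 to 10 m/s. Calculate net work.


Given: m = 6 kg, v0 = 0 m/s, v = 10 m/s
Using W = (1/2)*m*(v^2 - v0^2)
v^2 = 10^2 = 100
v0^2 = 0^2 = 0
v^2 - v0^2 = 100 - 0 = 100
W = (1/2)*6*100 = 300 J

300 J


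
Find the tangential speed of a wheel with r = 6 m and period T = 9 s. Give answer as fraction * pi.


Given: radius r = 6 m, period T = 9 s
Using v = 2*pi*r / T
v = 2*pi*6 / 9
v = 12*pi / 9
v = 4/3*pi m/s

4/3*pi m/s


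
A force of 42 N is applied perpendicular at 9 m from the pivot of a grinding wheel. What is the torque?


Given: F = 42 N, r = 9 m, angle = 90 deg (perpendicular)
Using tau = F * r * sin(90)
sin(90) = 1
tau = 42 * 9 * 1
tau = 378 Nm

378 Nm


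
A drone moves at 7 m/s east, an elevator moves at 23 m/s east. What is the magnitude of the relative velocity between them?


Given: v_A = 7 m/s east, v_B = 23 m/s east
Both move in the same direction; relative speed = |v_A - v_B|
|7 - 23| = |-16|
= 16 m/s

16 m/s


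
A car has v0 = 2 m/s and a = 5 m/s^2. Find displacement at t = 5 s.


Given: v0 = 2 m/s, a = 5 m/s^2, t = 5 s
Using s = v0*t + (1/2)*a*t^2
s = 2*5 + (1/2)*5*5^2
s = 10 + (1/2)*125
s = 10 + 125/2
s = 145/2

145/2 m


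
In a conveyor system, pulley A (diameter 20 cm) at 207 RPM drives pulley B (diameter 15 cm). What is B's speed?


Given: D1 = 20 cm, w1 = 207 RPM, D2 = 15 cm
Using D1*w1 = D2*w2
w2 = D1*w1 / D2
w2 = 20*207 / 15
w2 = 4140 / 15
w2 = 276 RPM

276 RPM


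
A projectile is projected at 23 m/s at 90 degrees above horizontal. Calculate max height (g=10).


Given: v0 = 23 m/s, theta = 90 deg, g = 10 m/s^2
sin^2(90) = 1
Using H = v0^2 * sin^2(theta) / (2*g)
H = 23^2 * 1 / (2*10)
H = 529 * 1 / 20
H = 529 / 20
H = 529/20 m

529/20 m


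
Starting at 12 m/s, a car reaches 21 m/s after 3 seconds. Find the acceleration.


Given: initial velocity v0 = 12 m/s, final velocity v = 21 m/s, time t = 3 s
Using a = (v - v0) / t
a = (21 - 12) / 3
a = 9 / 3
a = 3 m/s^2

3 m/s^2


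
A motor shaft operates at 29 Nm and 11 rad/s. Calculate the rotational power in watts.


Given: tau = 29 Nm, omega = 11 rad/s
Using P = tau * omega
P = 29 * 11
P = 319 W

319 W


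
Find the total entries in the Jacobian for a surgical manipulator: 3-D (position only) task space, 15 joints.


Given: task space dimension = 3, joints = 15
Jacobian is a 3 x 15 matrix
Total entries = rows * columns
Total = 3 * 15
Total = 45

45


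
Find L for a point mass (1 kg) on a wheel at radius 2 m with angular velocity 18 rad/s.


Given: m = 1 kg, r = 2 m, omega = 18 rad/s
For a point mass: I = m*r^2
I = 1*2^2 = 1*4 = 4
L = I*omega = 4*18
L = 72 kg*m^2/s

72 kg*m^2/s


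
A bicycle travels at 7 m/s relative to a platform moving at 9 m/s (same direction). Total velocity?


Given: object velocity = 7 m/s, platform velocity = 9 m/s (same direction)
Using classical velocity addition: v_total = v_object + v_platform
v_total = 7 + 9
v_total = 16 m/s

16 m/s


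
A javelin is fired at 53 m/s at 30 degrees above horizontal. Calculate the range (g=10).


Given: v0 = 53 m/s, theta = 30 deg, g = 10 m/s^2
sin(2*30) = sin(60) = sqrt(3)/2
Using R = v0^2 * sin(2*theta) / g
R = 53^2 * (sqrt(3)/2) / 10
R = 2809 * sqrt(3) / 20
R = 2809/20*sqrt(3) m

2809/20*sqrt(3) m


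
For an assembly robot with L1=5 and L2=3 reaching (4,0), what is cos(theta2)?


Given: L1 = 5, L2 = 3, target (x, y) = (4, 0)
Using cos(theta2) = (x^2 + y^2 - L1^2 - L2^2) / (2*L1*L2)
x^2 + y^2 = 4^2 + 0 = 16
L1^2 + L2^2 = 25 + 9 = 34
Numerator = 16 - 34 = -18
Denominator = 2*5*3 = 30
cos(theta2) = -18/30 = -3/5

-3/5


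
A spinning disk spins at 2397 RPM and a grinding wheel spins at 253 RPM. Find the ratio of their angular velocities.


Given: RPM_A = 2397, RPM_B = 253
omega = 2*pi*RPM/60, so omega_A/omega_B = RPM_A / RPM_B
omega_A/omega_B = 2397 / 253
omega_A/omega_B = 2397/253

2397/253


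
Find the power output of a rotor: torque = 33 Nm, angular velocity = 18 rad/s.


Given: tau = 33 Nm, omega = 18 rad/s
Using P = tau * omega
P = 33 * 18
P = 594 W

594 W


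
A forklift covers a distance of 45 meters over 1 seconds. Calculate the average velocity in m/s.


Given: distance d = 45 m, time t = 1 s
Using v = d / t
v = 45 / 1
v = 45 m/s

45 m/s


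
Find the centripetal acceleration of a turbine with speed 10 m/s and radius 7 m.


Given: v = 10 m/s, r = 7 m
Using a_c = v^2 / r
a_c = 10^2 / 7
a_c = 100 / 7
a_c = 100/7 m/s^2

100/7 m/s^2


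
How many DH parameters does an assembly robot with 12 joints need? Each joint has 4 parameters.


Given: 12 joints, 4 DH parameters per joint (d, theta, a, alpha)
Total DH parameters = number_of_joints * 4
Total = 12 * 4
Total = 48

48


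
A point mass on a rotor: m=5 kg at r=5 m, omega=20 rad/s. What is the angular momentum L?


Given: m = 5 kg, r = 5 m, omega = 20 rad/s
For a point mass: I = m*r^2
I = 5*5^2 = 5*25 = 125
L = I*omega = 125*20
L = 2500 kg*m^2/s

2500 kg*m^2/s


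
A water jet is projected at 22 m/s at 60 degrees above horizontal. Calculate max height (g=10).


Given: v0 = 22 m/s, theta = 60 deg, g = 10 m/s^2
sin^2(60) = 3/4
Using H = v0^2 * sin^2(theta) / (2*g)
H = 22^2 * 3/4 / (2*10)
H = 484 * 3/4 / 20
H = 363 / 20
H = 363/20 m

363/20 m


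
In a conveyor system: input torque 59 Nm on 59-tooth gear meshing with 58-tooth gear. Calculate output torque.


Given: N1 = 59, N2 = 58, T1 = 59 Nm
Using T2/T1 = N2/N1
T2 = T1 * N2 / N1
T2 = 59 * 58 / 59
T2 = 3422 / 59
T2 = 58 Nm

58 Nm


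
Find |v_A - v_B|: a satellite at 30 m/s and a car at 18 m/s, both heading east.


Given: v_A = 30 m/s east, v_B = 18 m/s east
Both move in the same direction; relative speed = |v_A - v_B|
|30 - 18| = |12|
= 12 m/s

12 m/s


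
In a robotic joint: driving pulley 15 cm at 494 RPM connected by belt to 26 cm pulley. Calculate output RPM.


Given: D1 = 15 cm, w1 = 494 RPM, D2 = 26 cm
Using D1*w1 = D2*w2
w2 = D1*w1 / D2
w2 = 15*494 / 26
w2 = 7410 / 26
w2 = 285 RPM

285 RPM


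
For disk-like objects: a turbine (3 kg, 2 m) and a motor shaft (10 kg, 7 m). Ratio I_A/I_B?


Given: M1=3 kg, R1=2 m, M2=10 kg, R2=7 m
For a disk: I = (1/2)*M*R^2, so I_A/I_B = (M1*R1^2)/(M2*R2^2)
M1*R1^2 = 3*4 = 12
M2*R2^2 = 10*49 = 490
I_A/I_B = 12/490 = 6/245

6/245


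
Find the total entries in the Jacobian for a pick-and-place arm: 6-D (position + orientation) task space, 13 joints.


Given: task space dimension = 6, joints = 13
Jacobian is a 6 x 13 matrix
Total entries = rows * columns
Total = 6 * 13
Total = 78

78


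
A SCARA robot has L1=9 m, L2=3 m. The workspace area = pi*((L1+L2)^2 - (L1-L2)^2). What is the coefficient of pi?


Given: L1 = 9, L2 = 3
(L1+L2)^2 = (12)^2 = 144
(L1-L2)^2 = (6)^2 = 36
Difference = 144 - 36 = 108
This equals 4*L1*L2 = 4*9*3 = 108
Workspace area = 108*pi

108


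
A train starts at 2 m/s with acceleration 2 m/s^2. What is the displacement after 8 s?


Given: v0 = 2 m/s, a = 2 m/s^2, t = 8 s
Using s = v0*t + (1/2)*a*t^2
s = 2*8 + (1/2)*2*8^2
s = 16 + (1/2)*128
s = 16 + 64
s = 80

80 m


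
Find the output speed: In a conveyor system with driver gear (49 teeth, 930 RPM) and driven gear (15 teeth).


Given: N1 = 49 teeth, w1 = 930 RPM, N2 = 15 teeth
Using N1*w1 = N2*w2
w2 = N1*w1 / N2
w2 = 49*930 / 15
w2 = 45570 / 15
w2 = 3038 RPM

3038 RPM


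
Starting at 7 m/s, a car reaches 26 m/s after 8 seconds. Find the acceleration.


Given: initial velocity v0 = 7 m/s, final velocity v = 26 m/s, time t = 8 s
Using a = (v - v0) / t
a = (26 - 7) / 8
a = 19 / 8
a = 19/8 m/s^2

19/8 m/s^2


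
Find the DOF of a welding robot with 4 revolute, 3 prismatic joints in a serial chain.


Given: serial robot with 4 revolute, 3 prismatic joints
DOF contribution per joint type: revolute=1, prismatic=1, spherical=3, fixed=0
DOF = 4*1 + 3*1
DOF = 7

7


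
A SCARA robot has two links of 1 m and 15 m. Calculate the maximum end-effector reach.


Given: L1 = 1 m, L2 = 15 m
For a 2-link planar arm, max reach = L1 + L2 (fully extended)
Max reach = 1 + 15
Max reach = 16 m

16 m


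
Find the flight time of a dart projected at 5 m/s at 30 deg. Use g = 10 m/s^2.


Given: v0 = 5 m/s, theta = 30 deg, g = 10 m/s^2
sin(30) = 1/2
Using T = 2*v0*sin(theta) / g
T = 2*5*1/2 / 10
T = 5 / 10
T = 1/2 s

1/2 s


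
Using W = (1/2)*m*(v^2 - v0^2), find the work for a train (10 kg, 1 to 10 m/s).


Given: m = 10 kg, v0 = 1 m/s, v = 10 m/s
Using W = (1/2)*m*(v^2 - v0^2)
v^2 = 10^2 = 100
v0^2 = 1^2 = 1
v^2 - v0^2 = 100 - 1 = 99
W = (1/2)*10*99 = 495 J

495 J


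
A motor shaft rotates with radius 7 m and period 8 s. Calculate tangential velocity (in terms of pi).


Given: radius r = 7 m, period T = 8 s
Using v = 2*pi*r / T
v = 2*pi*7 / 8
v = 14*pi / 8
v = 7/4*pi m/s

7/4*pi m/s


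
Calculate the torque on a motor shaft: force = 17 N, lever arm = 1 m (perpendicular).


Given: F = 17 N, r = 1 m, angle = 90 deg (perpendicular)
Using tau = F * r * sin(90)
sin(90) = 1
tau = 17 * 1 * 1
tau = 17 Nm

17 Nm


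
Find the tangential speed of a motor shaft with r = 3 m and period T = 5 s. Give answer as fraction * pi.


Given: radius r = 3 m, period T = 5 s
Using v = 2*pi*r / T
v = 2*pi*3 / 5
v = 6*pi / 5
v = 6/5*pi m/s

6/5*pi m/s


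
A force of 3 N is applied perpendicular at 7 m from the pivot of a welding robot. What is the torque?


Given: F = 3 N, r = 7 m, angle = 90 deg (perpendicular)
Using tau = F * r * sin(90)
sin(90) = 1
tau = 3 * 7 * 1
tau = 21 Nm

21 Nm


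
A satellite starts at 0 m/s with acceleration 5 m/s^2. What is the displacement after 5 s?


Given: v0 = 0 m/s, a = 5 m/s^2, t = 5 s
Using s = v0*t + (1/2)*a*t^2
s = 0*5 + (1/2)*5*5^2
s = 0 + (1/2)*125
s = 0 + 125/2
s = 125/2

125/2 m


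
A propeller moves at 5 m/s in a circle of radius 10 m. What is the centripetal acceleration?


Given: v = 5 m/s, r = 10 m
Using a_c = v^2 / r
a_c = 5^2 / 10
a_c = 25 / 10
a_c = 5/2 m/s^2

5/2 m/s^2


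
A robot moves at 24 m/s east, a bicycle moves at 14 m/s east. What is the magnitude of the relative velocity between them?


Given: v_A = 24 m/s east, v_B = 14 m/s east
Both move in the same direction; relative speed = |v_A - v_B|
|24 - 14| = |10|
= 10 m/s

10 m/s


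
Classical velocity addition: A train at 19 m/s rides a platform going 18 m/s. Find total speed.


Given: object velocity = 19 m/s, platform velocity = 18 m/s (same direction)
Using classical velocity addition: v_total = v_object + v_platform
v_total = 19 + 18
v_total = 37 m/s

37 m/s


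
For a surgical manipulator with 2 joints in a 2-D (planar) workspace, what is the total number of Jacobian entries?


Given: task space dimension = 2, joints = 2
Jacobian is a 2 x 2 matrix
Total entries = rows * columns
Total = 2 * 2
Total = 4

4


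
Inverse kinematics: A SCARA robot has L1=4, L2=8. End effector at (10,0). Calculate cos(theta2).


Given: L1 = 4, L2 = 8, target (x, y) = (10, 0)
Using cos(theta2) = (x^2 + y^2 - L1^2 - L2^2) / (2*L1*L2)
x^2 + y^2 = 10^2 + 0 = 100
L1^2 + L2^2 = 16 + 64 = 80
Numerator = 100 - 80 = 20
Denominator = 2*4*8 = 64
cos(theta2) = 20/64 = 5/16

5/16


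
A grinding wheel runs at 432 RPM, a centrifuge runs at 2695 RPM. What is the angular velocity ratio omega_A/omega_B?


Given: RPM_A = 432, RPM_B = 2695
omega = 2*pi*RPM/60, so omega_A/omega_B = RPM_A / RPM_B
omega_A/omega_B = 432 / 2695
omega_A/omega_B = 432/2695

432/2695


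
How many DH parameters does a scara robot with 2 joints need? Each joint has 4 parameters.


Given: 2 joints, 4 DH parameters per joint (d, theta, a, alpha)
Total DH parameters = number_of_joints * 4
Total = 2 * 4
Total = 8

8


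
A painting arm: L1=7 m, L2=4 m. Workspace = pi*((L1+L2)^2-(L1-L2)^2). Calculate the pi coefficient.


Given: L1 = 7, L2 = 4
(L1+L2)^2 = (11)^2 = 121
(L1-L2)^2 = (3)^2 = 9
Difference = 121 - 9 = 112
This equals 4*L1*L2 = 4*7*4 = 112
Workspace area = 112*pi

112


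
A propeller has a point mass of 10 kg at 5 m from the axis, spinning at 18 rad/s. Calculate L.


Given: m = 10 kg, r = 5 m, omega = 18 rad/s
For a point mass: I = m*r^2
I = 10*5^2 = 10*25 = 250
L = I*omega = 250*18
L = 4500 kg*m^2/s

4500 kg*m^2/s


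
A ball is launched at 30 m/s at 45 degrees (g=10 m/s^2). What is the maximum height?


Given: v0 = 30 m/s, theta = 45 deg, g = 10 m/s^2
sin^2(45) = 1/2
Using H = v0^2 * sin^2(theta) / (2*g)
H = 30^2 * 1/2 / (2*10)
H = 900 * 1/2 / 20
H = 450 / 20
H = 45/2 m

45/2 m


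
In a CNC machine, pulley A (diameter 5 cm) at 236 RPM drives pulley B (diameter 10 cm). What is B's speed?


Given: D1 = 5 cm, w1 = 236 RPM, D2 = 10 cm
Using D1*w1 = D2*w2
w2 = D1*w1 / D2
w2 = 5*236 / 10
w2 = 1180 / 10
w2 = 118 RPM

118 RPM


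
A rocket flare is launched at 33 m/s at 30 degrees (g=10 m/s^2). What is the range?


Given: v0 = 33 m/s, theta = 30 deg, g = 10 m/s^2
sin(2*30) = sin(60) = sqrt(3)/2
Using R = v0^2 * sin(2*theta) / g
R = 33^2 * (sqrt(3)/2) / 10
R = 1089 * sqrt(3) / 20
R = 1089/20*sqrt(3) m

1089/20*sqrt(3) m


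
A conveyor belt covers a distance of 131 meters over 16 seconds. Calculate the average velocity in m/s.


Given: distance d = 131 m, time t = 16 s
Using v = d / t
v = 131 / 16
v = 131/16 m/s

131/16 m/s


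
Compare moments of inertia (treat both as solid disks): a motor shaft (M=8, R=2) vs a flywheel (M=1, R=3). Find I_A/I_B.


Given: M1=8 kg, R1=2 m, M2=1 kg, R2=3 m
For a disk: I = (1/2)*M*R^2, so I_A/I_B = (M1*R1^2)/(M2*R2^2)
M1*R1^2 = 8*4 = 32
M2*R2^2 = 1*9 = 9
I_A/I_B = 32/9 = 32/9

32/9


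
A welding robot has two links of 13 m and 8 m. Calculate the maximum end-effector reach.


Given: L1 = 13 m, L2 = 8 m
For a 2-link planar arm, max reach = L1 + L2 (fully extended)
Max reach = 13 + 8
Max reach = 21 m

21 m


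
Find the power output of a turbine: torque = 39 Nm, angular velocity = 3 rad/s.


Given: tau = 39 Nm, omega = 3 rad/s
Using P = tau * omega
P = 39 * 3
P = 117 W

117 W


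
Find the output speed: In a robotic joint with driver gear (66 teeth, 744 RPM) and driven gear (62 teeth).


Given: N1 = 66 teeth, w1 = 744 RPM, N2 = 62 teeth
Using N1*w1 = N2*w2
w2 = N1*w1 / N2
w2 = 66*744 / 62
w2 = 49104 / 62
w2 = 792 RPM

792 RPM


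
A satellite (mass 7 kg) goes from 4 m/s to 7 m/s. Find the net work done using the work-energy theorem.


Given: m = 7 kg, v0 = 4 m/s, v = 7 m/s
Using W = (1/2)*m*(v^2 - v0^2)
v^2 = 7^2 = 49
v0^2 = 4^2 = 16
v^2 - v0^2 = 49 - 16 = 33
W = (1/2)*7*33 = 231/2 J

231/2 J


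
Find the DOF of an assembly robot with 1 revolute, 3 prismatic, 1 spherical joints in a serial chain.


Given: serial robot with 1 revolute, 3 prismatic, 1 spherical joints
DOF contribution per joint type: revolute=1, prismatic=1, spherical=3, fixed=0
DOF = 1*1 + 3*1 + 1*3
DOF = 7

7


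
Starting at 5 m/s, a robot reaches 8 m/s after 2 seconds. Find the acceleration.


Given: initial velocity v0 = 5 m/s, final velocity v = 8 m/s, time t = 2 s
Using a = (v - v0) / t
a = (8 - 5) / 2
a = 3 / 2
a = 3/2 m/s^2

3/2 m/s^2


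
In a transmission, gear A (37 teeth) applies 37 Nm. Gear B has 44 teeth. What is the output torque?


Given: N1 = 37, N2 = 44, T1 = 37 Nm
Using T2/T1 = N2/N1
T2 = T1 * N2 / N1
T2 = 37 * 44 / 37
T2 = 1628 / 37
T2 = 44 Nm

44 Nm


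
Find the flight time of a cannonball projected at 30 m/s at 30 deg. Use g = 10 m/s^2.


Given: v0 = 30 m/s, theta = 30 deg, g = 10 m/s^2
sin(30) = 1/2
Using T = 2*v0*sin(theta) / g
T = 2*30*1/2 / 10
T = 30 / 10
T = 3 s

3 s


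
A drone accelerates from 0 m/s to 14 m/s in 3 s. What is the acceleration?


Given: initial velocity v0 = 0 m/s, final velocity v = 14 m/s, time t = 3 s
Using a = (v - v0) / t
a = (14 - 0) / 3
a = 14 / 3
a = 14/3 m/s^2

14/3 m/s^2


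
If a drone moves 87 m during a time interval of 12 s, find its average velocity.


Given: distance d = 87 m, time t = 12 s
Using v = d / t
v = 87 / 12
v = 29/4 m/s

29/4 m/s


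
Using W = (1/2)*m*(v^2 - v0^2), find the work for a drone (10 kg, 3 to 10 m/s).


Given: m = 10 kg, v0 = 3 m/s, v = 10 m/s
Using W = (1/2)*m*(v^2 - v0^2)
v^2 = 10^2 = 100
v0^2 = 3^2 = 9
v^2 - v0^2 = 100 - 9 = 91
W = (1/2)*10*91 = 455 J

455 J


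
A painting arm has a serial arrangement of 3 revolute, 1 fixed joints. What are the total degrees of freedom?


Given: serial robot with 3 revolute, 1 fixed joints
DOF contribution per joint type: revolute=1, prismatic=1, spherical=3, fixed=0
DOF = 3*1 + 1*0
DOF = 3

3


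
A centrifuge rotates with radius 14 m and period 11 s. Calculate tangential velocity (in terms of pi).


Given: radius r = 14 m, period T = 11 s
Using v = 2*pi*r / T
v = 2*pi*14 / 11
v = 28*pi / 11
v = 28/11*pi m/s

28/11*pi m/s


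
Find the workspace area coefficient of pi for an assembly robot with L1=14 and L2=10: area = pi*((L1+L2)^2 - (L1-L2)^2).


Given: L1 = 14, L2 = 10
(L1+L2)^2 = (24)^2 = 576
(L1-L2)^2 = (4)^2 = 16
Difference = 576 - 16 = 560
This equals 4*L1*L2 = 4*14*10 = 560
Workspace area = 560*pi

560


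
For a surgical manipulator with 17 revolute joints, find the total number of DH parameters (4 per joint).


Given: 17 joints, 4 DH parameters per joint (d, theta, a, alpha)
Total DH parameters = number_of_joints * 4
Total = 17 * 4
Total = 68

68


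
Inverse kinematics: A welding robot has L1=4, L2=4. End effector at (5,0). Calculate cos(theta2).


Given: L1 = 4, L2 = 4, target (x, y) = (5, 0)
Using cos(theta2) = (x^2 + y^2 - L1^2 - L2^2) / (2*L1*L2)
x^2 + y^2 = 5^2 + 0 = 25
L1^2 + L2^2 = 16 + 16 = 32
Numerator = 25 - 32 = -7
Denominator = 2*4*4 = 32
cos(theta2) = -7/32 = -7/32

-7/32


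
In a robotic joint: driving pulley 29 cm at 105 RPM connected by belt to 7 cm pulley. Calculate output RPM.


Given: D1 = 29 cm, w1 = 105 RPM, D2 = 7 cm
Using D1*w1 = D2*w2
w2 = D1*w1 / D2
w2 = 29*105 / 7
w2 = 3045 / 7
w2 = 435 RPM

435 RPM


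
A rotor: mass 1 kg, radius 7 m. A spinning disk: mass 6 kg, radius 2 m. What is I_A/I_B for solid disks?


Given: M1=1 kg, R1=7 m, M2=6 kg, R2=2 m
For a disk: I = (1/2)*M*R^2, so I_A/I_B = (M1*R1^2)/(M2*R2^2)
M1*R1^2 = 1*49 = 49
M2*R2^2 = 6*4 = 24
I_A/I_B = 49/24 = 49/24

49/24


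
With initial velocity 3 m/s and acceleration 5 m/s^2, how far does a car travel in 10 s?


Given: v0 = 3 m/s, a = 5 m/s^2, t = 10 s
Using s = v0*t + (1/2)*a*t^2
s = 3*10 + (1/2)*5*10^2
s = 30 + (1/2)*500
s = 30 + 250
s = 280

280 m


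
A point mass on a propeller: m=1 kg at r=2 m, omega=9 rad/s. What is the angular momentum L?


Given: m = 1 kg, r = 2 m, omega = 9 rad/s
For a point mass: I = m*r^2
I = 1*2^2 = 1*4 = 4
L = I*omega = 4*9
L = 36 kg*m^2/s

36 kg*m^2/s


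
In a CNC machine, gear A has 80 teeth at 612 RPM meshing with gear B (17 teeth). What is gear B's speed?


Given: N1 = 80 teeth, w1 = 612 RPM, N2 = 17 teeth
Using N1*w1 = N2*w2
w2 = N1*w1 / N2
w2 = 80*612 / 17
w2 = 48960 / 17
w2 = 2880 RPM

2880 RPM


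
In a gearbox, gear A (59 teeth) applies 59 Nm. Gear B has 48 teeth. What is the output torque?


Given: N1 = 59, N2 = 48, T1 = 59 Nm
Using T2/T1 = N2/N1
T2 = T1 * N2 / N1
T2 = 59 * 48 / 59
T2 = 2832 / 59
T2 = 48 Nm

48 Nm


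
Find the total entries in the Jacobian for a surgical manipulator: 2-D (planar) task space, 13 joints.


Given: task space dimension = 2, joints = 13
Jacobian is a 2 x 13 matrix
Total entries = rows * columns
Total = 2 * 13
Total = 26

26


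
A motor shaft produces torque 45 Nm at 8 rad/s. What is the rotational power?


Given: tau = 45 Nm, omega = 8 rad/s
Using P = tau * omega
P = 45 * 8
P = 360 W

360 W


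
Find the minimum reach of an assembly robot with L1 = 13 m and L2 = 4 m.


Given: L1 = 13 m, L2 = 4 m
For a 2-link planar arm, min reach = |L1 - L2| (second link folded back)
Min reach = |13 - 4|
Min reach = 9 m

9 m


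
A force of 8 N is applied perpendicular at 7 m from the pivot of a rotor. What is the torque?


Given: F = 8 N, r = 7 m, angle = 90 deg (perpendicular)
Using tau = F * r * sin(90)
sin(90) = 1
tau = 8 * 7 * 1
tau = 56 Nm

56 Nm


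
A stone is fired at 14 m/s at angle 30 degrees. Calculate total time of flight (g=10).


Given: v0 = 14 m/s, theta = 30 deg, g = 10 m/s^2
sin(30) = 1/2
Using T = 2*v0*sin(theta) / g
T = 2*14*1/2 / 10
T = 14 / 10
T = 7/5 s

7/5 s


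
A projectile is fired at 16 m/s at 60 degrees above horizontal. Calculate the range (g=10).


Given: v0 = 16 m/s, theta = 60 deg, g = 10 m/s^2
sin(2*60) = sin(120) = sqrt(3)/2
Using R = v0^2 * sin(2*theta) / g
R = 16^2 * (sqrt(3)/2) / 10
R = 256 * sqrt(3) / 20
R = 64/5*sqrt(3) m

64/5*sqrt(3) m


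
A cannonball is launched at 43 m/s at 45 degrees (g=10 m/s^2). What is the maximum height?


Given: v0 = 43 m/s, theta = 45 deg, g = 10 m/s^2
sin^2(45) = 1/2
Using H = v0^2 * sin^2(theta) / (2*g)
H = 43^2 * 1/2 / (2*10)
H = 1849 * 1/2 / 20
H = 1849/2 / 20
H = 1849/40 m

1849/40 m


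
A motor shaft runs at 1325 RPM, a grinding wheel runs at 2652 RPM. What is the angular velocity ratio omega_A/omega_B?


Given: RPM_A = 1325, RPM_B = 2652
omega = 2*pi*RPM/60, so omega_A/omega_B = RPM_A / RPM_B
omega_A/omega_B = 1325 / 2652
omega_A/omega_B = 1325/2652

1325/2652


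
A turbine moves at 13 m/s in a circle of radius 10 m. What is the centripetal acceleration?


Given: v = 13 m/s, r = 10 m
Using a_c = v^2 / r
a_c = 13^2 / 10
a_c = 169 / 10
a_c = 169/10 m/s^2

169/10 m/s^2


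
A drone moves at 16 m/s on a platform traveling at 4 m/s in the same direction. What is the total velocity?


Given: object velocity = 16 m/s, platform velocity = 4 m/s (same direction)
Using classical velocity addition: v_total = v_object + v_platform
v_total = 16 + 4
v_total = 20 m/s

20 m/s


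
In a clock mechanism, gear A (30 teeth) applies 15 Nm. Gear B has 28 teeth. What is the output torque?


Given: N1 = 30, N2 = 28, T1 = 15 Nm
Using T2/T1 = N2/N1
T2 = T1 * N2 / N1
T2 = 15 * 28 / 30
T2 = 420 / 30
T2 = 14 Nm

14 Nm


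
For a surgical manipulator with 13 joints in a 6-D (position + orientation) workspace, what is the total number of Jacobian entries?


Given: task space dimension = 6, joints = 13
Jacobian is a 6 x 13 matrix
Total entries = rows * columns
Total = 6 * 13
Total = 78

78


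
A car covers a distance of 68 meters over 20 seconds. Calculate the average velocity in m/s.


Given: distance d = 68 m, time t = 20 s
Using v = d / t
v = 68 / 20
v = 17/5 m/s

17/5 m/s


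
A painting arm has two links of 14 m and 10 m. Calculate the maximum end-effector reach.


Given: L1 = 14 m, L2 = 10 m
For a 2-link planar arm, max reach = L1 + L2 (fully extended)
Max reach = 14 + 10
Max reach = 24 m

24 m


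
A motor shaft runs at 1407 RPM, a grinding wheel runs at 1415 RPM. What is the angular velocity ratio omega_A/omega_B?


Given: RPM_A = 1407, RPM_B = 1415
omega = 2*pi*RPM/60, so omega_A/omega_B = RPM_A / RPM_B
omega_A/omega_B = 1407 / 1415
omega_A/omega_B = 1407/1415

1407/1415


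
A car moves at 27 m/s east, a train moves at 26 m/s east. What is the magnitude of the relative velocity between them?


Given: v_A = 27 m/s east, v_B = 26 m/s east
Both move in the same direction; relative speed = |v_A - v_B|
|27 - 26| = |1|
= 1 m/s

1 m/s


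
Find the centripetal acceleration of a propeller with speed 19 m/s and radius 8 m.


Given: v = 19 m/s, r = 8 m
Using a_c = v^2 / r
a_c = 19^2 / 8
a_c = 361 / 8
a_c = 361/8 m/s^2

361/8 m/s^2


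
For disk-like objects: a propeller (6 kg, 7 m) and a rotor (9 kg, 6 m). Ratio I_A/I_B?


Given: M1=6 kg, R1=7 m, M2=9 kg, R2=6 m
For a disk: I = (1/2)*M*R^2, so I_A/I_B = (M1*R1^2)/(M2*R2^2)
M1*R1^2 = 6*49 = 294
M2*R2^2 = 9*36 = 324
I_A/I_B = 294/324 = 49/54

49/54


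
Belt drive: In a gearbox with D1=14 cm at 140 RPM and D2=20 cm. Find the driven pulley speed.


Given: D1 = 14 cm, w1 = 140 RPM, D2 = 20 cm
Using D1*w1 = D2*w2
w2 = D1*w1 / D2
w2 = 14*140 / 20
w2 = 1960 / 20
w2 = 98 RPM

98 RPM


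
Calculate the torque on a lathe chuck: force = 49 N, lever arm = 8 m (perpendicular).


Given: F = 49 N, r = 8 m, angle = 90 deg (perpendicular)
Using tau = F * r * sin(90)
sin(90) = 1
tau = 49 * 8 * 1
tau = 392 Nm

392 Nm


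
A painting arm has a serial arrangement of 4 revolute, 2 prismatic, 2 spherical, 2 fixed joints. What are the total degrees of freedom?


Given: serial robot with 4 revolute, 2 prismatic, 2 spherical, 2 fixed joints
DOF contribution per joint type: revolute=1, prismatic=1, spherical=3, fixed=0
DOF = 4*1 + 2*1 + 2*3 + 2*0
DOF = 12

12


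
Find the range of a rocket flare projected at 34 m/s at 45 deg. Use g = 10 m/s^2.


Given: v0 = 34 m/s, theta = 45 deg, g = 10 m/s^2
sin(2*45) = sin(90) = 1
Using R = v0^2 * sin(2*theta) / g
R = 34^2 * 1 / 10
R = 1156 / 10
R = 578/5 m

578/5 m


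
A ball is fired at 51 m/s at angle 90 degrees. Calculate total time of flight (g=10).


Given: v0 = 51 m/s, theta = 90 deg, g = 10 m/s^2
sin(90) = 1
Using T = 2*v0*sin(theta) / g
T = 2*51*1 / 10
T = 102 / 10
T = 51/5 s

51/5 s


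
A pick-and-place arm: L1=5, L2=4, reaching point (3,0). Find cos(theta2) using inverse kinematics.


Given: L1 = 5, L2 = 4, target (x, y) = (3, 0)
Using cos(theta2) = (x^2 + y^2 - L1^2 - L2^2) / (2*L1*L2)
x^2 + y^2 = 3^2 + 0 = 9
L1^2 + L2^2 = 25 + 16 = 41
Numerator = 9 - 41 = -32
Denominator = 2*5*4 = 40
cos(theta2) = -32/40 = -4/5

-4/5


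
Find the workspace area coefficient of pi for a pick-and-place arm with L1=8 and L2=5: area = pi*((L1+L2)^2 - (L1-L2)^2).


Given: L1 = 8, L2 = 5
(L1+L2)^2 = (13)^2 = 169
(L1-L2)^2 = (3)^2 = 9
Difference = 169 - 9 = 160
This equals 4*L1*L2 = 4*8*5 = 160
Workspace area = 160*pi

160


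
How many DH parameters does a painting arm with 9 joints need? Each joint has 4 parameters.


Given: 9 joints, 4 DH parameters per joint (d, theta, a, alpha)
Total DH parameters = number_of_joints * 4
Total = 9 * 4
Total = 36

36


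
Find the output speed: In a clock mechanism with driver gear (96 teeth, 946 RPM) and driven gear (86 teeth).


Given: N1 = 96 teeth, w1 = 946 RPM, N2 = 86 teeth
Using N1*w1 = N2*w2
w2 = N1*w1 / N2
w2 = 96*946 / 86
w2 = 90816 / 86
w2 = 1056 RPM

1056 RPM


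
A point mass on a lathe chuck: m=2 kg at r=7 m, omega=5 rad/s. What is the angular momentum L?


Given: m = 2 kg, r = 7 m, omega = 5 rad/s
For a point mass: I = m*r^2
I = 2*7^2 = 2*49 = 98
L = I*omega = 98*5
L = 490 kg*m^2/s

490 kg*m^2/s


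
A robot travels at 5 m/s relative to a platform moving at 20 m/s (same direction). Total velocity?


Given: object velocity = 5 m/s, platform velocity = 20 m/s (same direction)
Using classical velocity addition: v_total = v_object + v_platform
v_total = 5 + 20
v_total = 25 m/s

25 m/s


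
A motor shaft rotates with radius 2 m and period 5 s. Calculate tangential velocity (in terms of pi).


Given: radius r = 2 m, period T = 5 s
Using v = 2*pi*r / T
v = 2*pi*2 / 5
v = 4*pi / 5
v = 4/5*pi m/s

4/5*pi m/s


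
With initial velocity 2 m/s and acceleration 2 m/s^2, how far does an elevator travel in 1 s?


Given: v0 = 2 m/s, a = 2 m/s^2, t = 1 s
Using s = v0*t + (1/2)*a*t^2
s = 2*1 + (1/2)*2*1^2
s = 2 + (1/2)*2
s = 2 + 1
s = 3

3 m


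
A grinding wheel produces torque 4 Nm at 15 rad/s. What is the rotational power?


Given: tau = 4 Nm, omega = 15 rad/s
Using P = tau * omega
P = 4 * 15
P = 60 W

60 W


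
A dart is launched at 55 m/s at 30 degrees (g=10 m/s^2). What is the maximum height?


Given: v0 = 55 m/s, theta = 30 deg, g = 10 m/s^2
sin^2(30) = 1/4
Using H = v0^2 * sin^2(theta) / (2*g)
H = 55^2 * 1/4 / (2*10)
H = 3025 * 1/4 / 20
H = 3025/4 / 20
H = 605/16 m

605/16 m


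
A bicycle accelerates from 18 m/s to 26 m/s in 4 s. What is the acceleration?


Given: initial velocity v0 = 18 m/s, final velocity v = 26 m/s, time t = 4 s
Using a = (v - v0) / t
a = (26 - 18) / 4
a = 8 / 4
a = 2 m/s^2

2 m/s^2


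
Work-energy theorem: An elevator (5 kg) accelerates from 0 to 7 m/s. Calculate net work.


Given: m = 5 kg, v0 = 0 m/s, v = 7 m/s
Using W = (1/2)*m*(v^2 - v0^2)
v^2 = 7^2 = 49
v0^2 = 0^2 = 0
v^2 - v0^2 = 49 - 0 = 49
W = (1/2)*5*49 = 245/2 J

245/2 J


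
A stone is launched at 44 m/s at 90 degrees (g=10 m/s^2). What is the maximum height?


Given: v0 = 44 m/s, theta = 90 deg, g = 10 m/s^2
sin^2(90) = 1
Using H = v0^2 * sin^2(theta) / (2*g)
H = 44^2 * 1 / (2*10)
H = 1936 * 1 / 20
H = 1936 / 20
H = 484/5 m

484/5 m


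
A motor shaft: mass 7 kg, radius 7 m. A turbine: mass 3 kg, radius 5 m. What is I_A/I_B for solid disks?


Given: M1=7 kg, R1=7 m, M2=3 kg, R2=5 m
For a disk: I = (1/2)*M*R^2, so I_A/I_B = (M1*R1^2)/(M2*R2^2)
M1*R1^2 = 7*49 = 343
M2*R2^2 = 3*25 = 75
I_A/I_B = 343/75 = 343/75

343/75


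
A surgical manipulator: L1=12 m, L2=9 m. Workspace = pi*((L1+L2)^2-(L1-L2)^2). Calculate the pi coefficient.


Given: L1 = 12, L2 = 9
(L1+L2)^2 = (21)^2 = 441
(L1-L2)^2 = (3)^2 = 9
Difference = 441 - 9 = 432
This equals 4*L1*L2 = 4*12*9 = 432
Workspace area = 432*pi

432


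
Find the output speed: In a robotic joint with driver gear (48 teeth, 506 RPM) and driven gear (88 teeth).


Given: N1 = 48 teeth, w1 = 506 RPM, N2 = 88 teeth
Using N1*w1 = N2*w2
w2 = N1*w1 / N2
w2 = 48*506 / 88
w2 = 24288 / 88
w2 = 276 RPM

276 RPM


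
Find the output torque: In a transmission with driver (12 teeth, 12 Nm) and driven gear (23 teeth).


Given: N1 = 12, N2 = 23, T1 = 12 Nm
Using T2/T1 = N2/N1
T2 = T1 * N2 / N1
T2 = 12 * 23 / 12
T2 = 276 / 12
T2 = 23 Nm

23 Nm


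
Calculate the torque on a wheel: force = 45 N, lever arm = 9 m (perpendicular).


Given: F = 45 N, r = 9 m, angle = 90 deg (perpendicular)
Using tau = F * r * sin(90)
sin(90) = 1
tau = 45 * 9 * 1
tau = 405 Nm

405 Nm


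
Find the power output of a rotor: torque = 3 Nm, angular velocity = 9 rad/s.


Given: tau = 3 Nm, omega = 9 rad/s
Using P = tau * omega
P = 3 * 9
P = 27 W

27 W


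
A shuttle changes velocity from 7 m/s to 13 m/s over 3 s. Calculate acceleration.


Given: initial velocity v0 = 7 m/s, final velocity v = 13 m/s, time t = 3 s
Using a = (v - v0) / t
a = (13 - 7) / 3
a = 6 / 3
a = 2 m/s^2

2 m/s^2


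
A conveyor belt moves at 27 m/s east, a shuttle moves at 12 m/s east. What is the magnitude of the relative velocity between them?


Given: v_A = 27 m/s east, v_B = 12 m/s east
Both move in the same direction; relative speed = |v_A - v_B|
|27 - 12| = |15|
= 15 m/s

15 m/s
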